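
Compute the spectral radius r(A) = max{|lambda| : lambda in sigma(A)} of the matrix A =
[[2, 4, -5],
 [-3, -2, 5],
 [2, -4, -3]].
r(A) ≈ 6.0381

The eigenvalues of A are the roots of its characteristic polynomial. With M = A (coefficients from the trace, the sum of principal 2x2 minors, and det A):
  p(λ) = det(λ I - M) = λ^3 + 3λ^2 + 38λ + 24.
No integer candidate from the rational root theorem (±divisors of 24) is a root, so the roots are irrational. The cubic discriminant is Δ = -175388 < 0, so there is one real root and a complex-conjugate pair. p(-1) = -12 and p(0) = 24 have opposite signs, so a root lies in (-1, 0); Newton's method refines it to λ ≈ -0.6583. Dividing out (λ - (-0.6583)) leaves approximately λ^2 + 2.3417λ + 36.4585. For λ^2 + 2.3417λ + 36.4585 the discriminant is -140.3503. It is negative, so the remaining roots are the complex-conjugate pair λ ≈ -1.1709 ± 5.9235i. Their product equals the constant term, so |λ|^2 ≈ 36.4585 and |λ| ≈ 6.0381.
Thus the eigenvalues (to 4 decimals) are -0.6583 (modulus 0.6583); -1.1709 ± 5.9235i (modulus 6.0381). The spectral radius is the largest modulus: r(A) ≈ 6.0381. (Cross-check: r(A) ≤ ||A||_2 ≈ 9.1063; equality holds whenever A is normal, though it can also hold for some non-normal A.)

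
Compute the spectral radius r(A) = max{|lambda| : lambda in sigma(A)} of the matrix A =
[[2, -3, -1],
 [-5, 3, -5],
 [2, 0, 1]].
r(A) ≈ 6.8644

The eigenvalues of A are the roots of its characteristic polynomial. With M = A (coefficients from the trace, the sum of principal 2x2 minors, and det A):
  p(λ) = det(λ I - M) = λ^3 - 6λ^2 - 2λ - 27.
No integer candidate from the rational root theorem (±divisors of 27) is a root, so the roots are irrational. The cubic discriminant is Δ = -48667 < 0, so there is one real root and a complex-conjugate pair. p(6) = -39 and p(7) = 8 have opposite signs, so a root lies in (6, 7); Newton's method refines it to λ ≈ 6.8644. Dividing out (λ - (6.8644)) leaves approximately λ^2 + 0.8644λ + 3.9334. For λ^2 + 0.8644λ + 3.9334 the discriminant is -14.9863. It is negative, so the remaining roots are the complex-conjugate pair λ ≈ -0.4322 ± 1.9356i. Their product equals the constant term, so |λ|^2 ≈ 3.9334 and |λ| ≈ 1.9833.
Thus the eigenvalues (to 4 decimals) are 6.8644 (modulus 6.8644); -0.4322 ± 1.9356i (modulus 1.9833). The spectral radius is the largest modulus: r(A) ≈ 6.8644. (Cross-check: r(A) ≤ ||A||_2 ≈ 8.171; equality holds whenever A is normal, though it can also hold for some non-normal A.)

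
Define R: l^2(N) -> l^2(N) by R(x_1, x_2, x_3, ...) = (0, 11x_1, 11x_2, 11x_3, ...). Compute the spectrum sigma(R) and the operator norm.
sigma(R) = closed disk {z in C : |z| ≤ 11}; ||R|| = 11

Note R = 11·U where U is the unit right shift (U x)_k = x_{k-1} (with x_0 := 0); so ||R|| = 11||U|| and sigma(R) = 11·sigma(U). ||R x||^2 = sum_{k≥1} |11x_k|^2 = 121||x||^2, so ||R|| = 11 and sigma(R) ⊂ {|z| ≤ 11}. For any |lambda| < 11, the equation (R - lambda I) x = 0 forces x_1 = 0, then 11x_k = lambda x_{k+1} ⇒ x = 0, so R has no eigenvalues. But (R - lambda I) is not surjective for |lambda| < 11: solving (R - lambda I) x = e_1 would require x_n proportional to (lambda/11)^(-n), which is not in l^2. So every |lambda| < 11 lies in the residual spectrum. The boundary |lambda| = 11 is in the approximate point spectrum (the spectrum is closed). Hence sigma(R) is the closed disk of radius 11.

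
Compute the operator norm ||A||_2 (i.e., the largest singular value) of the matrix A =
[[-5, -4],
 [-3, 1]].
||A||_2 = sqrt((51 + sqrt(1445))/2) ≈ 6.6713 (= sqrt(largest eigenvalue of A^T A))

||A||_2 = sigma_max(A) = sqrt(lambda_max(A^T A)). Form the symmetric matrix M = A^T A =
[[34, 17],
 [17, 17]].
Its characteristic polynomial (trace, determinant of M give the coefficients) is
  p(λ) = det(λ I - M) = λ^2 - 51λ + 289.
For λ^2 - 51λ + 289 the discriminant is 1445. It is nonnegative but not a perfect square, so the roots are real and irrational: λ = (51 ± sqrt(1445))/2 ≈ 44.5066, 6.4934.
So the eigenvalues of A^T A are ≈ 6.4934, 44.5066 (all ≥ 0, as they must be for A^T A). The largest is λ_max = (51 + sqrt(1445))/2 ≈ 44.5066, hence ||A||_2 = sqrt(λ_max) = sqrt((51 + sqrt(1445))/2) ≈ 6.6713.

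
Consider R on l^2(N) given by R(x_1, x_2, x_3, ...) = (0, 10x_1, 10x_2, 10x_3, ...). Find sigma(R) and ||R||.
sigma(R) = closed disk {z in C : |z| ≤ 10}; ||R|| = 10

Note R = 10·U where U is the unit right shift (U x)_k = x_{k-1} (with x_0 := 0); so ||R|| = 10||U|| and sigma(R) = 10·sigma(U). ||R x||^2 = sum_{k≥1} |10x_k|^2 = 100||x||^2, so ||R|| = 10 and sigma(R) ⊂ {|z| ≤ 10}. For any |lambda| < 10, the equation (R - lambda I) x = 0 forces x_1 = 0, then 10x_k = lambda x_{k+1} ⇒ x = 0, so R has no eigenvalues. But (R - lambda I) is not surjective for |lambda| < 10: solving (R - lambda I) x = e_1 would require x_n proportional to (lambda/10)^(-n), which is not in l^2. So every |lambda| < 10 lies in the residual spectrum. The boundary |lambda| = 10 is in the approximate point spectrum (the spectrum is closed). Hence sigma(R) is the closed disk of radius 10.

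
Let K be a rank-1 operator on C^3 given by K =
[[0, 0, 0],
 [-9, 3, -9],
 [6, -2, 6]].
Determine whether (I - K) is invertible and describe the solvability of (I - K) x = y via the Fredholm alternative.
(I - K) is invertible (det(I - K) = -8 ≠ 0), so for every y in C^3 the equation (I - K) x = y has a unique solution.

K has rank 1, so it is an outer product K = u v^T: every row of K is a multiple of one row vector. Reading off the entries, u = (0, 3, -2) and v = (-3, 1, -3) (row i of K equals u_i·v^T). A rank-one matrix u v^T satisfies K u = u (v·u) and kills the (2)-dimensional subspace v^⊥, so its characteristic polynomial is lambda^2 (lambda - v·u) with v·u = tr K = 9. Hence the eigenvalues of I - K are 1 (multiplicity 2) and 1 - (9) = -8, so det(I - K) = -8. (Direct check: I - K =
[[1, 0, 0],
 [9, -2, 9],
 [-6, 2, -5]]
has determinant -8.) The finite-dimensional Fredholm alternative says: either (I - K) is invertible, or ker(I - K) ≠ {0} and then range(I - K) = ker((I - K)^*)^⊥, with dim ker(I - K) = dim ker((I - K)^*). Since det(I - K) ≠ 0, 1 is not an eigenvalue of K and ker(I - K) = {0}, so we are in the first case: for every y there is a unique x = (I - K)^(-1) y. Explicitly, by the Sherman–Morrison formula, (I - u v^T)^(-1) = I + u v^T/(1 - v·u), i.e. (I - K)^(-1) = I + K/(-8).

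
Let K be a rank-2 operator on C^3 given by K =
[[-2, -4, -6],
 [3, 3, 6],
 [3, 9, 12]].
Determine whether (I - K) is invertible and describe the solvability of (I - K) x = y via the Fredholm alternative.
(I - K) is invertible (det(I - K) = -30 ≠ 0), so for every y in C^3 the equation (I - K) x = y has a unique solution.

K has rank 2 and factors as K = U V^T = u1 v1^T + u2 v2^T with u1 = (2, -3, -3), v1 = (-1, -2, -3), u2 = (0, 3, -3), v2 = (0, -1, -1) (multiplying out reproduces the displayed K). The nonzero eigenvalues of U V^T coincide with those of the 2 x 2 matrix G = V^T U = [[v1·u1, v1·u2], [v2·u1, v2·u2]] = [[13, 3], [6, 0]], and by the Sylvester determinant identity det(I_3 - U V^T) = det(I_2 - V^T U) = det([[-12, -3], [-6, 1]]) = (-12)(1) - (-3)(-6) = -30. (Direct check: I - K =
[[3, 4, 6],
 [-3, -2, -6],
 [-3, -9, -11]]
has determinant -30.) The finite-dimensional Fredholm alternative says: either (I - K) is invertible, or ker(I - K) ≠ {0} and then range(I - K) = ker((I - K)^*)^⊥, with dim ker(I - K) = dim ker((I - K)^*). Since det(I - K) ≠ 0, 1 is not an eigenvalue of K and ker(I - K) = {0}, so we are in the first case: for every y there is a unique x = (I - K)^(-1) y. (Explicitly, by the Woodbury identity, (I - U V^T)^(-1) = I + U (I_2 - G)^(-1) V^T.)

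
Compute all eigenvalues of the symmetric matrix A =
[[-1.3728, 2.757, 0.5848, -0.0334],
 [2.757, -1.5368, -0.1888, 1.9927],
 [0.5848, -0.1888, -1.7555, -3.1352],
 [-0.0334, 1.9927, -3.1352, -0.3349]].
sigma(A) ≈ {-5, -4, 1, 3}

A is real symmetric, so its spectrum consists of real eigenvalues. Expanding the characteristic polynomial of the displayed matrix gives
  det(λ I - A) = p(λ) = λ^4 + (5)λ^3 + (-13)λ^2 + (-53)λ + (60.0029).
Solving p(λ) = 0 yields eigenvalues ≈ -5, -4, 1, 3. (A is shown rounded to 4 decimals, so these recover the underlying integer eigenvalues to within that precision.)
Verification: the trace of A = -5 equals the sum of eigenvalues -5, and det(A) ≈ 60.0029 matches the eigenvalue product 60.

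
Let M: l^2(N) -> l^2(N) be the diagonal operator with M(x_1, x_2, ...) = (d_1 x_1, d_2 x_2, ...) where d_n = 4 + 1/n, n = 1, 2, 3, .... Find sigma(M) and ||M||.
sigma(M) = {4 + 1/n : n ≥ 1} ∪ {4}; ||M|| = 5

A bounded diagonal operator on l^2 with diagonal entries d_n has spectrum equal to the closure of {d_n : n ≥ 1}: every d_n is an eigenvalue (with eigenvector e_n), so {d_n} ⊂ sigma(M); the spectrum is closed, so its closure is too; and for lambda not in the closure, (M - lambda I) has bounded inverse (the diagonal entries 1/(d_n - lambda) are bounded). For our sequence d_n = 4 + 1/n, n = 1, 2, 3, ...:
  - {d_n} = {4 + 1/n : n ≥ 1}; the only limit point is 4
  - closure = {4 + 1/n : n ≥ 1} ∪ {4}
For the norm: a diagonal operator has ||M|| = sup_n |d_n|. Here d_n = 4 + 1/n is positive and decreasing, so sup_n |d_n| = d_1 = 4 + 1 = 5. So ||M|| = 5.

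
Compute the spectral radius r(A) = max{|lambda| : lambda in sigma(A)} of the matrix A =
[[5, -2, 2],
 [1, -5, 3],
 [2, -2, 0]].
r(A) = (2 + sqrt(72))/2 ≈ 5.2426

The eigenvalues of A are the roots of its characteristic polynomial. With M = A (coefficients from the trace, the sum of principal 2x2 minors, and det A):
  p(λ) = det(λ I - M) = λ^3 - 21λ - 34.
By the rational root theorem any rational root is an integer divisor of 34. Testing λ = -2: p(-2) = -8 + 0 + 42 - 34 = 0, so λ = -2 is a root. Dividing out (λ + 2) leaves p(λ) = (λ + 2)(λ^2 - 2λ - 17). For λ^2 - 2λ - 17 the discriminant is 72. It is nonnegative but not a perfect square, so the roots are real and irrational: λ = (2 ± sqrt(72))/2 ≈ 5.2426, -3.2426.
Thus the eigenvalues (to 4 decimals) are 5.2426 (modulus 5.2426); -3.2426 (modulus 3.2426); -2 (modulus 2). The spectral radius is the largest modulus: r(A) = (2 + sqrt(72))/2 ≈ 5.2426. (Cross-check: r(A) ≤ ||A||_2 ≈ 7.8321; equality holds whenever A is normal, though it can also hold for some non-normal A.)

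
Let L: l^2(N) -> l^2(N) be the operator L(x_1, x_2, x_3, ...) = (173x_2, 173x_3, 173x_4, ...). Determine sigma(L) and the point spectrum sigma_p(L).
sigma(L) = closed disk {z in C : |z| ≤ 173}; sigma_p(L) = open disk {z in C : |z| < 173}

Note L = 173·V where V is the unit left shift (V x)_k = x_{k+1}; so sigma(L) = 173·sigma(V) and ||L|| = 173||V||. ||L x||^2 = 29929sum_{k≥2} |x_k|^2 ≤ 29929||x||^2, with equality on {x : x_1 = 0}, so ||L|| = 173. For any lambda with |lambda| < 173, set r = lambda/173 (|r| < 1); the vector x = (1, r, r^2, ...) is in l^2 and satisfies L x = 173(r, r^2, ...) = lambda x, so lambda is an eigenvalue. On the boundary |lambda| = 173 the geometric series diverges, so no l^2 eigenvector exists, but these lambda lie in the approximate point spectrum. Hence sigma(L) is the closed disk of radius 173 and sigma_p(L) is the open disk.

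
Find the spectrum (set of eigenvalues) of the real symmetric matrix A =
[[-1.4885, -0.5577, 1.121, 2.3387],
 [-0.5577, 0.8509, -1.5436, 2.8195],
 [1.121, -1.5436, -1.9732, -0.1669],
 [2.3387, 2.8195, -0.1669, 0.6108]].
sigma(A) ≈ {-4, -3, 1, 4}

A is real symmetric, so its spectrum consists of real eigenvalues. Expanding the characteristic polynomial of the displayed matrix gives
  det(λ I - A) = p(λ) = λ^4 + (2)λ^3 + (-19)λ^2 + (-32)λ + (48.0032).
Solving p(λ) = 0 yields eigenvalues ≈ -4, -3, 1, 4. (A is shown rounded to 4 decimals, so these recover the underlying integer eigenvalues to within that precision.)
Verification: the trace of A = -2 equals the sum of eigenvalues -2, and det(A) ≈ 48.0032 matches the eigenvalue product 48.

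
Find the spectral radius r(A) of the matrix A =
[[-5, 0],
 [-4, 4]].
r(A) = 5

The eigenvalues of A are the roots of its characteristic polynomial. With M = A (coefficients from the trace and determinant):
  p(λ) = det(λ I - M) = λ^2 + λ - 20.
For λ^2 + λ - 20 the discriminant is 81. It is a perfect square (9^2), so the roots are rational: λ = (-1 ± 9)/2 = 4, -5.
Thus the eigenvalues (to 4 decimals) are 4 (modulus 4); -5 (modulus 5). The spectral radius is the largest modulus: r(A) = 5. (Cross-check: r(A) ≤ ||A||_2 ≈ 6.986; equality holds whenever A is normal, though it can also hold for some non-normal A.)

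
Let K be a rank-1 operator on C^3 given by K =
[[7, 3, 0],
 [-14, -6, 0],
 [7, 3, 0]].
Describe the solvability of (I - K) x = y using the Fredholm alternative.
(I - K) is singular (det(I - K) = 0, i.e. 1 ∈ sigma(K)). (I - K) x = y is solvable iff y ⊥ ker((I - K)^*) = span{(7, 3, 0)}, i.e. iff 7y_1 + 3y_2 = 0. When solvable, the solutions are x = y + c·(1, -2, 1), c arbitrary (ker(I - K) = span{(1, -2, 1)}, dimension 1).

K has rank 1, so it is an outer product K = u v^T: every row of K is a multiple of one row vector. Reading off the entries, u = (1, -2, 1) and v = (7, 3, 0) (row i of K equals u_i·v^T). A rank-one matrix u v^T satisfies K u = u (v·u) and kills the (2)-dimensional subspace v^⊥, so its characteristic polynomial is lambda^2 (lambda - v·u) with v·u = tr K = 1. Hence the eigenvalues of I - K are 1 (multiplicity 2) and 1 - (1) = 0, so det(I - K) = 0. (Direct check: I - K =
[[-6, -3, 0],
 [14, 7, 0],
 [-7, -3, 1]]
has determinant 0.) So 1 is an eigenvalue of K and (I - K) is not invertible. The finite-dimensional Fredholm alternative says: either (I - K) is invertible, or ker(I - K) ≠ {0} and then range(I - K) = ker((I - K)^*)^⊥, with dim ker(I - K) = dim ker((I - K)^*). We are in the second case, so we need both kernels. Kernel of I - K: (I - K) u = u - u (v·u) = u - u = 0, so ker(I - K) = span{u} = span{(1, -2, 1)} (it is exactly 1-dimensional because rank(I - K) = 2). Kernel of the adjoint: K is real, so (I - K)^* = I - K^T = I - v u^T, and (I - v u^T) v = v - v (u·v) = 0; hence ker((I - K)^*) = span{v} = span{(7, 3, 0)}. Therefore (I - K) x = y is solvable iff <y, v> = 0, i.e. iff 7y_1 + 3y_2 = 0. When this holds, K y = u (v·y) = 0, so (I - K) y = y and x = y is a particular solution; the full solution set is the line x = y + c·u = y + c·(1, -2, 1), c ∈ C.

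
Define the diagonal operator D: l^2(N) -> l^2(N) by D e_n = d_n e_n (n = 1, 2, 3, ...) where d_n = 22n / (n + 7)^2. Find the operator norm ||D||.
||D|| = 11/14 (attained at n = 7)

For D diagonal, ||D|| = sup_n |d_n|. Treat f(x) = 22x / (x + 7)^2 for real x > 0. By the quotient rule, f'(x) = 22(7 - x)/(x + 7)^3, which is positive for x < 7 and negative for x > 7. So f has a unique maximum at x = 7, and since 7 is a positive integer, the supremum over n ≥ 1 is attained at n = 7: d_7 = 22·7/(7 + 7)^2 = 22·7/196 = 11/14. Hence ||D|| = 11/14.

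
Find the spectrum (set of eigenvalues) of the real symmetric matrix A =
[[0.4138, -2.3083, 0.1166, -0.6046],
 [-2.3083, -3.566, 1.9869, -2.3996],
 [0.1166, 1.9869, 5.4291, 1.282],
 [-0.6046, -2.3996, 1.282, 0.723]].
sigma(A) ≈ {-6, 1, 2, 6}

A is real symmetric, so its spectrum consists of real eigenvalues. Expanding the characteristic polynomial of the displayed matrix gives
  det(λ I - A) = p(λ) = λ^4 + (-3)λ^3 + (-34)λ^2 + (107.9971)λ + (-71.996).
Solving p(λ) = 0 yields eigenvalues ≈ -6, 1, 2, 6. (A is shown rounded to 4 decimals, so these recover the underlying integer eigenvalues to within that precision.)
Verification: the trace of A = 3 equals the sum of eigenvalues 3, and det(A) ≈ -71.9960 matches the eigenvalue product -72.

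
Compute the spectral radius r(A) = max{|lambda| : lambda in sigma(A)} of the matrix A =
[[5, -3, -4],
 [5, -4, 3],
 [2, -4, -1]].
r(A) ≈ 5.1652

The eigenvalues of A are the roots of its characteristic polynomial. With M = A (coefficients from the trace, the sum of principal 2x2 minors, and det A):
  p(λ) = det(λ I - M) = λ^3 + 14λ - 95.
No integer candidate from the rational root theorem (±divisors of 95) is a root, so the roots are irrational. The cubic discriminant is Δ = -254651 < 0, so there is one real root and a complex-conjugate pair. p(3) = -26 and p(4) = 25 have opposite signs, so a root lies in (3, 4); Newton's method refines it to λ ≈ 3.5608. Dividing out (λ - (3.5608)) leaves approximately λ^2 + 3.5608λ + 26.6793. For λ^2 + 3.5608λ + 26.6793 the discriminant is -94.038. It is negative, so the remaining roots are the complex-conjugate pair λ ≈ -1.7804 ± 4.8487i. Their product equals the constant term, so |λ|^2 ≈ 26.6793 and |λ| ≈ 5.1652.
Thus the eigenvalues (to 4 decimals) are 3.5608 (modulus 3.5608); -1.7804 ± 4.8487i (modulus 5.1652). The spectral radius is the largest modulus: r(A) ≈ 5.1652. (Cross-check: r(A) ≤ ||A||_2 ≈ 9.5885; equality holds whenever A is normal, though it can also hold for some non-normal A.)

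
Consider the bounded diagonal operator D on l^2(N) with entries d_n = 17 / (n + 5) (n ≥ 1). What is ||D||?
||D|| = 17/6 (attained at n = 1)

For D diagonal, ||D|| = sup_n |d_n| = sup_n 17/(n + 5). This is positive and strictly decreasing in n, so the supremum is attained at n = 1: d_1 = 17/(1 + 5) = 17/6. Hence ||D|| = 17/6.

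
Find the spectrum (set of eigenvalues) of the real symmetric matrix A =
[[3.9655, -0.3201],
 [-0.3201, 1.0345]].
sigma(A) ≈ {1, 4}

A is real symmetric, so its spectrum consists of real eigenvalues. Expanding the characteristic polynomial of the displayed matrix gives
  det(λ I - A) = p(λ) = λ^2 + (-5)λ + (4).
Solving p(λ) = 0 yields eigenvalues ≈ 1, 4. (A is shown rounded to 4 decimals, so these recover the underlying integer eigenvalues to within that precision.)
Verification: the trace of A = 5 equals the sum of eigenvalues 5, and det(A) ≈ 3.9998 matches the eigenvalue product 4.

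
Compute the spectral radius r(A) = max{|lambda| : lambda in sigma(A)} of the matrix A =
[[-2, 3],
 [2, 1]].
r(A) = (1 + sqrt(33))/2 ≈ 3.3723

The eigenvalues of A are the roots of its characteristic polynomial. With M = A (coefficients from the trace and determinant):
  p(λ) = det(λ I - M) = λ^2 + λ - 8.
For λ^2 + λ - 8 the discriminant is 33. It is nonnegative but not a perfect square, so the roots are real and irrational: λ = (-1 ± sqrt(33))/2 ≈ 2.3723, -3.3723.
Thus the eigenvalues (to 4 decimals) are 2.3723 (modulus 2.3723); -3.3723 (modulus 3.3723). The spectral radius is the largest modulus: r(A) = (1 + sqrt(33))/2 ≈ 3.3723. (Cross-check: r(A) ≤ ||A||_2 ≈ 3.6226; equality holds whenever A is normal, though it can also hold for some non-normal A.)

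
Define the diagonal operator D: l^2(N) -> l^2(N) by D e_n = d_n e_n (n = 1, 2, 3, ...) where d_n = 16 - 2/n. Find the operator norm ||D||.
||D|| = 16

For a diagonal operator on l^2 with entries d_n, ||D|| = sup_n |d_n|. Here d_1 = 14, d_2 = 15, ..., and d_n = 16 - 2/n increases monotonically toward 16. All terms lie in [14, 16), so |d_n| = d_n and the supremum is the limit 16, which is not attained by any individual d_n. Hence ||D|| = 16.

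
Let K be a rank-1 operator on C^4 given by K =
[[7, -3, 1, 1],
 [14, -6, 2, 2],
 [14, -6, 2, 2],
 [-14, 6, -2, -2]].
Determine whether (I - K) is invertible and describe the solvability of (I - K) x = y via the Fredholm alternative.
(I - K) is singular (det(I - K) = 0, i.e. 1 ∈ sigma(K)). (I - K) x = y is solvable iff y ⊥ ker((I - K)^*) = span{(7, -3, 1, 1)}, i.e. iff 7y_1 - 3y_2 + y_3 + y_4 = 0. When solvable, the solutions are x = y + c·(1, 2, 2, -2), c arbitrary (ker(I - K) = span{(1, 2, 2, -2)}, dimension 1).

K has rank 1, so it is an outer product K = u v^T: every row of K is a multiple of one row vector. Reading off the entries, u = (1, 2, 2, -2) and v = (7, -3, 1, 1) (row i of K equals u_i·v^T). A rank-one matrix u v^T satisfies K u = u (v·u) and kills the (3)-dimensional subspace v^⊥, so its characteristic polynomial is lambda^3 (lambda - v·u) with v·u = tr K = 1. Hence the eigenvalues of I - K are 1 (multiplicity 3) and 1 - (1) = 0, so det(I - K) = 0. (Direct check: I - K =
[[-6, 3, -1, -1],
 [-14, 7, -2, -2],
 [-14, 6, -1, -2],
 [14, -6, 2, 3]]
has determinant 0.) So 1 is an eigenvalue of K and (I - K) is not invertible. The finite-dimensional Fredholm alternative says: either (I - K) is invertible, or ker(I - K) ≠ {0} and then range(I - K) = ker((I - K)^*)^⊥, with dim ker(I - K) = dim ker((I - K)^*). We are in the second case, so we need both kernels. Kernel of I - K: (I - K) u = u - u (v·u) = u - u = 0, so ker(I - K) = span{u} = span{(1, 2, 2, -2)} (it is exactly 1-dimensional because rank(I - K) = 3). Kernel of the adjoint: K is real, so (I - K)^* = I - K^T = I - v u^T, and (I - v u^T) v = v - v (u·v) = 0; hence ker((I - K)^*) = span{v} = span{(7, -3, 1, 1)}. Therefore (I - K) x = y is solvable iff <y, v> = 0, i.e. iff 7y_1 - 3y_2 + y_3 + y_4 = 0. When this holds, K y = u (v·y) = 0, so (I - K) y = y and x = y is a particular solution; the full solution set is the line x = y + c·u = y + c·(1, 2, 2, -2), c ∈ C.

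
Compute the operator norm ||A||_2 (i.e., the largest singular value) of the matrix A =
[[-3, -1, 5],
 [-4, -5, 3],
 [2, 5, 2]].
||A||_2 ≈ 9.2252 (= sqrt(largest eigenvalue of A^T A))

||A||_2 = sigma_max(A) = sqrt(lambda_max(A^T A)). Form the symmetric matrix M = A^T A =
[[29, 33, -23],
 [33, 51, -10],
 [-23, -10, 38]].
Its characteristic polynomial (trace, sum of principal 2x2 minors, determinant of M give the coefficients) is
  p(λ) = det(λ I - M) = λ^3 - 118λ^2 + 2801λ - 121.
No integer candidate from the rational root theorem (±divisors of 121) is a root, so the roots are irrational. The cubic discriminant is Δ = 21264280129 > 0, so there are three distinct real roots. p(0) = -121 and p(1) = 2563 have opposite signs, so a root lies in (0, 1); Newton's method refines it to λ ≈ 0.0433. p(32) = 1447 and p(33) = -253 have opposite signs, so a root lies in (32, 33); Newton's method refines it to λ ≈ 32.8527. p(85) = -461 and p(86) = 4093 have opposite signs, so a root lies in (85, 86); Newton's method refines it to λ ≈ 85.1041. Check (Vieta): the three roots sum to 118, matching tr M = 118.
So the eigenvalues of A^T A are ≈ 0.0433, 32.8527, 85.1041 (all ≥ 0, as they must be for A^T A). The largest is λ_max ≈ 85.1041, hence ||A||_2 = sqrt(λ_max) ≈ 9.2252.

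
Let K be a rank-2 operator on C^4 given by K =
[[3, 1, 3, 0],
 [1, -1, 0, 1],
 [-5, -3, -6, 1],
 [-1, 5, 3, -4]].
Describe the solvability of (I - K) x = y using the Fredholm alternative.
(I - K) is invertible (det(I - K) = 16 ≠ 0), so for every y in C^4 the equation (I - K) x = y has a unique solution.

K has rank 2 and factors as K = U V^T = u1 v1^T + u2 v2^T with u1 = (-1, 0, 2, -1), v1 = (-2, -2, -3, 1), u2 = (1, 1, -1, -3), v2 = (1, -1, 0, 1) (multiplying out reproduces the displayed K). The nonzero eigenvalues of U V^T coincide with those of the 2 x 2 matrix G = V^T U = [[v1·u1, v1·u2], [v2·u1, v2·u2]] = [[-5, -4], [-2, -3]], and by the Sylvester determinant identity det(I_4 - U V^T) = det(I_2 - V^T U) = det([[6, 4], [2, 4]]) = (6)(4) - (4)(2) = 16. (Direct check: I - K =
[[-2, -1, -3, 0],
 [-1, 2, 0, -1],
 [5, 3, 7, -1],
 [1, -5, -3, 5]]
has determinant 16.) The finite-dimensional Fredholm alternative says: either (I - K) is invertible, or ker(I - K) ≠ {0} and then range(I - K) = ker((I - K)^*)^⊥, with dim ker(I - K) = dim ker((I - K)^*). Since det(I - K) ≠ 0, 1 is not an eigenvalue of K and ker(I - K) = {0}, so we are in the first case: for every y there is a unique x = (I - K)^(-1) y. (Explicitly, by the Woodbury identity, (I - U V^T)^(-1) = I + U (I_2 - G)^(-1) V^T.)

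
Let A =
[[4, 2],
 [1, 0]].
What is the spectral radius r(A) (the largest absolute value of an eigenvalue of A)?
r(A) = (4 + sqrt(24))/2 ≈ 4.4495

The eigenvalues of A are the roots of its characteristic polynomial. With M = A (coefficients from the trace and determinant):
  p(λ) = det(λ I - M) = λ^2 - 4λ - 2.
For λ^2 - 4λ - 2 the discriminant is 24. It is nonnegative but not a perfect square, so the roots are real and irrational: λ = (4 ± sqrt(24))/2 ≈ 4.4495, -0.4495.
Thus the eigenvalues (to 4 decimals) are 4.4495 (modulus 4.4495); -0.4495 (modulus 0.4495). The spectral radius is the largest modulus: r(A) = (4 + sqrt(24))/2 ≈ 4.4495. (Cross-check: r(A) ≤ ||A||_2 ≈ 4.5616; equality holds whenever A is normal, though it can also hold for some non-normal A.)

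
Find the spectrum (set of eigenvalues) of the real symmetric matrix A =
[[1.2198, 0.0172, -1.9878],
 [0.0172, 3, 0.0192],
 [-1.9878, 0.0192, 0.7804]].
sigma(A) ≈ {-1, 3} (3 with multiplicity 2)

A is real symmetric, so its spectrum consists of real eigenvalues. Expanding the characteristic polynomial of the displayed matrix gives
  det(λ I - A) = p(λ) = λ^3 + (-5)λ^2 + (3)λ + (9).
Solving p(λ) = 0 yields eigenvalues ≈ -1, 3, 3. (A is shown rounded to 4 decimals, so these recover the underlying integer eigenvalues to within that precision.)
Verification: the trace of A = 5 equals the sum of eigenvalues 5, and det(A) ≈ -8.9996 matches the eigenvalue product -9.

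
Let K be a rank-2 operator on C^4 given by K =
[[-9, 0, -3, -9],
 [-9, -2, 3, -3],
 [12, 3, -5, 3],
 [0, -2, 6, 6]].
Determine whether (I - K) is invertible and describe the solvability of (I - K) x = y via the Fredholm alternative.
(I - K) is invertible (det(I - K) = -9 ≠ 0), so for every y in C^4 the equation (I - K) x = y has a unique solution.

K has rank 2 and factors as K = U V^T = u1 v1^T + u2 v2^T with u1 = (0, 2, -3, 2), v1 = (-3, -1, 2, 0), u2 = (-3, -1, 1, 2), v2 = (3, 0, 1, 3) (multiplying out reproduces the displayed K). The nonzero eigenvalues of U V^T coincide with those of the 2 x 2 matrix G = V^T U = [[v1·u1, v1·u2], [v2·u1, v2·u2]] = [[-8, 12], [3, -2]], and by the Sylvester determinant identity det(I_4 - U V^T) = det(I_2 - V^T U) = det([[9, -12], [-3, 3]]) = (9)(3) - (-12)(-3) = -9. (Direct check: I - K =
[[10, 0, 3, 9],
 [9, 3, -3, 3],
 [-12, -3, 6, -3],
 [0, 2, -6, -5]]
has determinant -9.) The finite-dimensional Fredholm alternative says: either (I - K) is invertible, or ker(I - K) ≠ {0} and then range(I - K) = ker((I - K)^*)^⊥, with dim ker(I - K) = dim ker((I - K)^*). Since det(I - K) ≠ 0, 1 is not an eigenvalue of K and ker(I - K) = {0}, so we are in the first case: for every y there is a unique x = (I - K)^(-1) y. (Explicitly, by the Woodbury identity, (I - U V^T)^(-1) = I + U (I_2 - G)^(-1) V^T.)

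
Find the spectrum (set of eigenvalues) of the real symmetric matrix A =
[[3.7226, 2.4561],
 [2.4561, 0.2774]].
sigma(A) ≈ {-1, 5}

A is real symmetric, so its spectrum consists of real eigenvalues. Expanding the characteristic polynomial of the displayed matrix gives
  det(λ I - A) = p(λ) = λ^2 + (-4)λ + (-5).
Solving p(λ) = 0 yields eigenvalues ≈ -1, 5. (A is shown rounded to 4 decimals, so these recover the underlying integer eigenvalues to within that precision.)
Verification: the trace of A = 4 equals the sum of eigenvalues 4, and det(A) ≈ -4.9998 matches the eigenvalue product -5.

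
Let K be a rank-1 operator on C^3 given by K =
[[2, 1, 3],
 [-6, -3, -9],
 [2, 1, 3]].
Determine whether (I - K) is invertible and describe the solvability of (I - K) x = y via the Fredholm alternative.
(I - K) is invertible (det(I - K) = -1 ≠ 0), so for every y in C^3 the equation (I - K) x = y has a unique solution.

K has rank 1, so it is an outer product K = u v^T: every row of K is a multiple of one row vector. Reading off the entries, u = (1, -3, 1) and v = (2, 1, 3) (row i of K equals u_i·v^T). A rank-one matrix u v^T satisfies K u = u (v·u) and kills the (2)-dimensional subspace v^⊥, so its characteristic polynomial is lambda^2 (lambda - v·u) with v·u = tr K = 2. Hence the eigenvalues of I - K are 1 (multiplicity 2) and 1 - (2) = -1, so det(I - K) = -1. (Direct check: I - K =
[[-1, -1, -3],
 [6, 4, 9],
 [-2, -1, -2]]
has determinant -1.) The finite-dimensional Fredholm alternative says: either (I - K) is invertible, or ker(I - K) ≠ {0} and then range(I - K) = ker((I - K)^*)^⊥, with dim ker(I - K) = dim ker((I - K)^*). Since det(I - K) ≠ 0, 1 is not an eigenvalue of K and ker(I - K) = {0}, so we are in the first case: for every y there is a unique x = (I - K)^(-1) y. Explicitly, by the Sherman–Morrison formula, (I - u v^T)^(-1) = I + u v^T/(1 - v·u), i.e. (I - K)^(-1) = I - K.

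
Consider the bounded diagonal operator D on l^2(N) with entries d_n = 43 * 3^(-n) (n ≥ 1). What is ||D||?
||D|| = 43/3 (attained at n = 1)

For D diagonal, ||D|| = sup_n |d_n|. The sequence d_n = 43 * 3^(-n) is positive and strictly decreasing (ratio 3^(-1) < 1), so the supremum is d_1 = 43/3. Hence ||D|| = 43/3.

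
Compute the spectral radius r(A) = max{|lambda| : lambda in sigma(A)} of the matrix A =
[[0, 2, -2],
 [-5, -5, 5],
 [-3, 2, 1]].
r(A) = 5

The eigenvalues of A are the roots of its characteristic polynomial. With M = A (coefficients from the trace, the sum of principal 2x2 minors, and det A):
  p(λ) = det(λ I - M) = λ^3 + 4λ^2 - 11λ - 30.
By the rational root theorem any rational root is an integer divisor of 30. Testing λ = 3: p(3) = 27 + 36 - 33 - 30 = 0, so λ = 3 is a root. Dividing out (λ - 3) leaves p(λ) = (λ - 3)(λ^2 + 7λ + 10). For λ^2 + 7λ + 10 the discriminant is 9. It is a perfect square (3^2), so the roots are rational: λ = (-7 ± 3)/2 = -2, -5.
Thus the eigenvalues (to 4 decimals) are -2 (modulus 2); -5 (modulus 5); 3 (modulus 3). The spectral radius is the largest modulus: r(A) = 5. (Cross-check: r(A) ≤ ||A||_2 ≈ 9.0413; equality holds whenever A is normal, though it can also hold for some non-normal A.)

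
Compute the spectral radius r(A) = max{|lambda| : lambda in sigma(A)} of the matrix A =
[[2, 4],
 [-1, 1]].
r(A) = sqrt(6) ≈ 2.4495

The eigenvalues of A are the roots of its characteristic polynomial. With M = A (coefficients from the trace and determinant):
  p(λ) = det(λ I - M) = λ^2 - 3λ + 6.
For λ^2 - 3λ + 6 the discriminant is -15. It is negative, so the roots are the complex-conjugate pair λ = 3/2 ± (sqrt(15)/2) i ≈ 1.5 ± 1.9365i. For a conjugate pair the product of the roots equals the constant term, so |λ|^2 = 6 and |λ| = sqrt(6) ≈ 2.4495.
Thus the eigenvalues (to 4 decimals) are 1.5 ± 1.9365i (modulus 2.4495). The spectral radius is the largest modulus: r(A) = sqrt(6) ≈ 2.4495. (Cross-check: r(A) ≤ ||A||_2 ≈ 4.4966; equality holds whenever A is normal, though it can also hold for some non-normal A.)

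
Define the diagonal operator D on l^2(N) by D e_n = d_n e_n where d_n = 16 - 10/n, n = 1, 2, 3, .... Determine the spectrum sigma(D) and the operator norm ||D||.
sigma(D) = {16 - 10/n : n ≥ 1} ∪ {16}; ||D|| = 16

A bounded diagonal operator on l^2 with diagonal entries d_n has spectrum equal to the closure of {d_n : n ≥ 1}: every d_n is an eigenvalue (with eigenvector e_n), so {d_n} ⊂ sigma(D); the spectrum is closed, so its closure is too; and for lambda not in the closure, (D - lambda I) has bounded inverse (the diagonal entries 1/(d_n - lambda) are bounded). For our sequence d_n = 16 - 10/n, n = 1, 2, 3, ...:
  - {d_n} = {16 - 10/n : n ≥ 1}; the only limit point is 16
  - closure = {16 - 10/n : n ≥ 1} ∪ {16}
For the norm: a diagonal operator has ||D|| = sup_n |d_n|. Here d_n = 16 - 10/n increases monotonically from d_1 = 6 toward 16, with all terms in [6, 16); so sup_n |d_n| = 16 (the supremum is the limit, not attained). So ||D|| = 16.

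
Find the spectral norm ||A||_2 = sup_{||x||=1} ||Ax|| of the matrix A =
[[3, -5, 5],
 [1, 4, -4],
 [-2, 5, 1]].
||A||_2 ≈ 9.8942 (= sqrt(largest eigenvalue of A^T A))

||A||_2 = sigma_max(A) = sqrt(lambda_max(A^T A)). Form the symmetric matrix M = A^T A =
[[14, -21, 9],
 [-21, 66, -36],
 [9, -36, 42]].
Its characteristic polynomial (trace, sum of principal 2x2 minors, determinant of M give the coefficients) is
  p(λ) = det(λ I - M) = λ^3 - 122λ^2 + 2466λ - 10404.
No integer candidate from the rational root theorem (±divisors of 10404) is a root, so the roots are irrational. The cubic discriminant is Δ = 8377661664 > 0, so there are three distinct real roots. p(5) = -999 and p(6) = 216 have opposite signs, so a root lies in (5, 6); Newton's method refines it to λ ≈ 5.8088. p(18) = 288 and p(19) = -733 have opposite signs, so a root lies in (18, 19); Newton's method refines it to λ ≈ 18.2957. p(97) = -6427 and p(98) = 768 have opposite signs, so a root lies in (97, 98); Newton's method refines it to λ ≈ 97.8955. Check (Vieta): the three roots sum to 122, matching tr M = 122.
So the eigenvalues of A^T A are ≈ 5.8088, 18.2957, 97.8955 (all ≥ 0, as they must be for A^T A). The largest is λ_max ≈ 97.8955, hence ||A||_2 = sqrt(λ_max) ≈ 9.8942.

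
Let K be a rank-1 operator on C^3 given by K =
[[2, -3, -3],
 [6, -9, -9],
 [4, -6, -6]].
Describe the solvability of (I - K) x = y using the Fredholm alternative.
(I - K) is invertible (det(I - K) = 14 ≠ 0), so for every y in C^3 the equation (I - K) x = y has a unique solution.

K has rank 1, so it is an outer product K = u v^T: every row of K is a multiple of one row vector. Reading off the entries, u = (-1, -3, -2) and v = (-2, 3, 3) (row i of K equals u_i·v^T). A rank-one matrix u v^T satisfies K u = u (v·u) and kills the (2)-dimensional subspace v^⊥, so its characteristic polynomial is lambda^2 (lambda - v·u) with v·u = tr K = -13. Hence the eigenvalues of I - K are 1 (multiplicity 2) and 1 - (-13) = 14, so det(I - K) = 14. (Direct check: I - K =
[[-1, 3, 3],
 [-6, 10, 9],
 [-4, 6, 7]]
has determinant 14.) The finite-dimensional Fredholm alternative says: either (I - K) is invertible, or ker(I - K) ≠ {0} and then range(I - K) = ker((I - K)^*)^⊥, with dim ker(I - K) = dim ker((I - K)^*). Since det(I - K) ≠ 0, 1 is not an eigenvalue of K and ker(I - K) = {0}, so we are in the first case: for every y there is a unique x = (I - K)^(-1) y. Explicitly, by the Sherman–Morrison formula, (I - u v^T)^(-1) = I + u v^T/(1 - v·u), i.e. (I - K)^(-1) = I + K/(14).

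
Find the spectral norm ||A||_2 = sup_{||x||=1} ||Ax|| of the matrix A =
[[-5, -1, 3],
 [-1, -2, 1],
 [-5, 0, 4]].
||A||_2 ≈ 8.8106 (= sqrt(largest eigenvalue of A^T A))

||A||_2 = sigma_max(A) = sqrt(lambda_max(A^T A)). Form the symmetric matrix M = A^T A =
[[51, 7, -36],
 [7, 5, -5],
 [-36, -5, 26]].
Its characteristic polynomial (trace, sum of principal 2x2 minors, determinant of M give the coefficients) is
  p(λ) = det(λ I - M) = λ^3 - 82λ^2 + 341λ - 121.
No integer candidate from the rational root theorem (±divisors of 121) is a root, so the roots are irrational. The cubic discriminant is Δ = 416909977 > 0, so there are three distinct real roots. p(0) = -121 and p(1) = 139 have opposite signs, so a root lies in (0, 1); Newton's method refines it to λ ≈ 0.3915. p(3) = 191 and p(4) = -5 have opposite signs, so a root lies in (3, 4); Newton's method refines it to λ ≈ 3.9812. p(77) = -3509 and p(78) = 2141 have opposite signs, so a root lies in (77, 78); Newton's method refines it to λ ≈ 77.6273. Check (Vieta): the three roots sum to 82, matching tr M = 82.
So the eigenvalues of A^T A are ≈ 0.3915, 3.9812, 77.6273 (all ≥ 0, as they must be for A^T A). The largest is λ_max ≈ 77.6273, hence ||A||_2 = sqrt(λ_max) ≈ 8.8106.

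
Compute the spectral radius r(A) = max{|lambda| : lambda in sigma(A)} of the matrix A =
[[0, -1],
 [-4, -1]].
r(A) = (1 + sqrt(17))/2 ≈ 2.5616

The eigenvalues of A are the roots of its characteristic polynomial. With M = A (coefficients from the trace and determinant):
  p(λ) = det(λ I - M) = λ^2 + λ - 4.
For λ^2 + λ - 4 the discriminant is 17. It is nonnegative but not a perfect square, so the roots are real and irrational: λ = (-1 ± sqrt(17))/2 ≈ 1.5616, -2.5616.
Thus the eigenvalues (to 4 decimals) are 1.5616 (modulus 1.5616); -2.5616 (modulus 2.5616). The spectral radius is the largest modulus: r(A) = (1 + sqrt(17))/2 ≈ 2.5616. (Cross-check: r(A) ≤ ||A||_2 ≈ 4.1306; equality holds whenever A is normal, though it can also hold for some non-normal A.)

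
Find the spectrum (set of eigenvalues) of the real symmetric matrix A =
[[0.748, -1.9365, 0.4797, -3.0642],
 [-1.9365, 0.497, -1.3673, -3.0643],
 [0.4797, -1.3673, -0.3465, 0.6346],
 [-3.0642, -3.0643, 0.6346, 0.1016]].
sigma(A) ≈ {-5, -1, 3, 4}

A is real symmetric, so its spectrum consists of real eigenvalues. Expanding the characteristic polynomial of the displayed matrix gives
  det(λ I - A) = p(λ) = λ^4 + (-1)λ^3 + (-25)λ^2 + (37)λ + (60.0017).
Solving p(λ) = 0 yields eigenvalues ≈ -5, -1, 3, 4. (A is shown rounded to 4 decimals, so these recover the underlying integer eigenvalues to within that precision.)
Verification: the trace of A = 1 equals the sum of eigenvalues 1, and det(A) ≈ 60.0017 matches the eigenvalue product 60.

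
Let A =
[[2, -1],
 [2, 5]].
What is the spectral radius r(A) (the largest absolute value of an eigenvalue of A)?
r(A) = 4

The eigenvalues of A are the roots of its characteristic polynomial. With M = A (coefficients from the trace and determinant):
  p(λ) = det(λ I - M) = λ^2 - 7λ + 12.
For λ^2 - 7λ + 12 the discriminant is 1. It is a perfect square (1^2), so the roots are rational: λ = (7 ± 1)/2 = 4, 3.
Thus the eigenvalues (to 4 decimals) are 4 (modulus 4); 3 (modulus 3). The spectral radius is the largest modulus: r(A) = 4. (Cross-check: r(A) ≤ ||A||_2 ≈ 5.389; equality holds whenever A is normal, though it can also hold for some non-normal A.)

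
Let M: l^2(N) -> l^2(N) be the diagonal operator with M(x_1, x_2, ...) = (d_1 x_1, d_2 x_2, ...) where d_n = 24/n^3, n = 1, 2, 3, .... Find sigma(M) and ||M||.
sigma(M) = {24/n^3 : n ≥ 1} ∪ {0}; ||M|| = 24

A bounded diagonal operator on l^2 with diagonal entries d_n has spectrum equal to the closure of {d_n : n ≥ 1}: every d_n is an eigenvalue (with eigenvector e_n), so {d_n} ⊂ sigma(M); the spectrum is closed, so its closure is too; and for lambda not in the closure, (M - lambda I) has bounded inverse (the diagonal entries 1/(d_n - lambda) are bounded). For our sequence d_n = 24/n^3, n = 1, 2, 3, ...:
  - {d_n} = {24/n^3 : n ≥ 1}; the only limit point is 0
  - closure = {24/n^3 : n ≥ 1} ∪ {0}
For the norm: a diagonal operator has ||M|| = sup_n |d_n|. Here d_n = 24/n^3 is positive and decreasing, so sup_n |d_n| = d_1 = 24. So ||M|| = 24.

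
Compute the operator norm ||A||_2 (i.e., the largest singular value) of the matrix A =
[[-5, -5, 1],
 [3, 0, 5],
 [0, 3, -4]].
||A||_2 ≈ 7.8126 (= sqrt(largest eigenvalue of A^T A))

||A||_2 = sigma_max(A) = sqrt(lambda_max(A^T A)). Form the symmetric matrix M = A^T A =
[[34, 25, 10],
 [25, 34, -17],
 [10, -17, 42]].
Its characteristic polynomial (trace, sum of principal 2x2 minors, determinant of M give the coefficients) is
  p(λ) = det(λ I - M) = λ^3 - 110λ^2 + 2998λ - 576.
No integer candidate from the rational root theorem (±divisors of 576) is a root, so the roots are irrational. The cubic discriminant is Δ = 1314281520 > 0, so there are three distinct real roots. p(0) = -576 and p(1) = 2313 have opposite signs, so a root lies in (0, 1); Newton's method refines it to λ ≈ 0.1935. p(48) = 480 and p(49) = -135 have opposite signs, so a root lies in (48, 49); Newton's method refines it to λ ≈ 48.7702. p(61) = -27 and p(62) = 788 have opposite signs, so a root lies in (61, 62); Newton's method refines it to λ ≈ 61.0363. Check (Vieta): the three roots sum to 110, matching tr M = 110.
So the eigenvalues of A^T A are ≈ 0.1935, 48.7702, 61.0363 (all ≥ 0, as they must be for A^T A). The largest is λ_max ≈ 61.0363, hence ||A||_2 = sqrt(λ_max) ≈ 7.8126.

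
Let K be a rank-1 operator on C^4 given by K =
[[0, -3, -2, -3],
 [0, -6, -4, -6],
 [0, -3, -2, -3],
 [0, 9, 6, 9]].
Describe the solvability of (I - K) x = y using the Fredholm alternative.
(I - K) is singular (det(I - K) = 0, i.e. 1 ∈ sigma(K)). (I - K) x = y is solvable iff y ⊥ ker((I - K)^*) = span{(0, -3, -2, -3)}, i.e. iff -3y_2 - 2y_3 - 3y_4 = 0. When solvable, the solutions are x = y + c·(1, 2, 1, -3), c arbitrary (ker(I - K) = span{(1, 2, 1, -3)}, dimension 1).

K has rank 1, so it is an outer product K = u v^T: every row of K is a multiple of one row vector. Reading off the entries, u = (1, 2, 1, -3) and v = (0, -3, -2, -3) (row i of K equals u_i·v^T). A rank-one matrix u v^T satisfies K u = u (v·u) and kills the (3)-dimensional subspace v^⊥, so its characteristic polynomial is lambda^3 (lambda - v·u) with v·u = tr K = 1. Hence the eigenvalues of I - K are 1 (multiplicity 3) and 1 - (1) = 0, so det(I - K) = 0. (Direct check: I - K =
[[1, 3, 2, 3],
 [0, 7, 4, 6],
 [0, 3, 3, 3],
 [0, -9, -6, -8]]
has determinant 0.) So 1 is an eigenvalue of K and (I - K) is not invertible. The finite-dimensional Fredholm alternative says: either (I - K) is invertible, or ker(I - K) ≠ {0} and then range(I - K) = ker((I - K)^*)^⊥, with dim ker(I - K) = dim ker((I - K)^*). We are in the second case, so we need both kernels. Kernel of I - K: (I - K) u = u - u (v·u) = u - u = 0, so ker(I - K) = span{u} = span{(1, 2, 1, -3)} (it is exactly 1-dimensional because rank(I - K) = 3). Kernel of the adjoint: K is real, so (I - K)^* = I - K^T = I - v u^T, and (I - v u^T) v = v - v (u·v) = 0; hence ker((I - K)^*) = span{v} = span{(0, -3, -2, -3)}. Therefore (I - K) x = y is solvable iff <y, v> = 0, i.e. iff -3y_2 - 2y_3 - 3y_4 = 0. When this holds, K y = u (v·y) = 0, so (I - K) y = y and x = y is a particular solution; the full solution set is the line x = y + c·u = y + c·(1, 2, 1, -3), c ∈ C.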